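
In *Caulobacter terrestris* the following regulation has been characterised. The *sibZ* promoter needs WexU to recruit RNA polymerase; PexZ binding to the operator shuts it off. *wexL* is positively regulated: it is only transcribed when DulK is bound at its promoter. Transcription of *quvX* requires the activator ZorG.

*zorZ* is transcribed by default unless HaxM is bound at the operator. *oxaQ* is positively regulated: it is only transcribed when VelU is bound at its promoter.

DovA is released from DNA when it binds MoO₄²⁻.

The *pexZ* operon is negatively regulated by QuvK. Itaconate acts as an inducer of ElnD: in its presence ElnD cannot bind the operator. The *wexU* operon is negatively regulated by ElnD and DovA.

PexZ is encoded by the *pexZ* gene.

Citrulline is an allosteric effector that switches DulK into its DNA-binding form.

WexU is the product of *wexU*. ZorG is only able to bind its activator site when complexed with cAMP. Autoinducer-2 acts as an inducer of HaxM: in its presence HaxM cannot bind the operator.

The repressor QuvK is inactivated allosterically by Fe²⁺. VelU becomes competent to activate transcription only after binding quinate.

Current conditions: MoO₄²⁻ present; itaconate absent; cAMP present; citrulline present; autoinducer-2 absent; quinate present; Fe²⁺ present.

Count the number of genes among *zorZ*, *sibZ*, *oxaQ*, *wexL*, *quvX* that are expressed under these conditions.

Autoinducer-2 is absent, so HaxM is active.
With repressor HaxM bound, *zorZ* is not transcribed.
→ *zorZ* is OFF.
Fe²⁺ is present, so QuvK is inactive.
With no repressor bound, *pexZ* is transcribed.
So PexZ is produced and active.
Itaconate is absent, so ElnD is active.
MoO₄²⁻ is present, so DovA is inactive.
With repressor ElnD bound, *wexU* is not transcribed.
So WexU is not produced.
With repressor PexZ bound, *sibZ* is not transcribed.
→ *sibZ* is OFF.
Quinate is present, so VelU is active.
No repressor is bound and VelU is active, so *oxaQ* is transcribed.
→ *oxaQ* is ON.
Citrulline is present, so DulK is active.
No repressor is bound and DulK is active, so *wexL* is transcribed.
→ *wexL* is ON.
cAMP is present, so ZorG is active.
No repressor is bound and ZorG is active, so *quvX* is transcribed.
→ *quvX* is ON.
3 of the 5 genes are transcribed.

3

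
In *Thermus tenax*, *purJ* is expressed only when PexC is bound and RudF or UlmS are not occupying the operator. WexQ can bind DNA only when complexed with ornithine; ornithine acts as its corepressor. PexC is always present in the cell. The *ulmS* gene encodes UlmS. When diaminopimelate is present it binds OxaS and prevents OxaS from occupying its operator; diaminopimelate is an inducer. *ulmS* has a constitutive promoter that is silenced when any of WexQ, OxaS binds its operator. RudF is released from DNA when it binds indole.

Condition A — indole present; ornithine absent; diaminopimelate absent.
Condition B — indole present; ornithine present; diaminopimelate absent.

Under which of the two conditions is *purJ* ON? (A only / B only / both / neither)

Condition A:
Indole is present, so RudF is inactive.
Ornithine is absent, so WexQ is inactive.
Diaminopimelate is absent, so OxaS is active.
With repressor OxaS bound, *ulmS* is not transcribed.
So UlmS is not produced.
PexC is produced constitutively and is active.
No repressor is bound and PexC is active, so *purJ* is transcribed.
→ *purJ* is ON in A.
Condition B:
Indole is present, so RudF is inactive.
Ornithine is present, so WexQ is active.
Diaminopimelate is absent, so OxaS is active.
With repressor WexQ bound, *ulmS* is not transcribed.
So UlmS is not produced.
PexC is produced constitutively and is active.
No repressor is bound and PexC is active, so *purJ* is transcribed.
→ *purJ* is ON in B.

both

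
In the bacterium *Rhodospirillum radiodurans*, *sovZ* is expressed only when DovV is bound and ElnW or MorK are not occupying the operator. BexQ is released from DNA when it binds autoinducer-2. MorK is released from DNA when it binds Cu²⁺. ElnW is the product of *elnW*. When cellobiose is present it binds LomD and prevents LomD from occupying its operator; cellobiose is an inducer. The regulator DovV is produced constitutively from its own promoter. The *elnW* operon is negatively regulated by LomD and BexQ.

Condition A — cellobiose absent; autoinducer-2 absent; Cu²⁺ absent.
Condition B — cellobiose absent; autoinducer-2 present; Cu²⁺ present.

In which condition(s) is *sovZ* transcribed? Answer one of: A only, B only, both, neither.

B only

Condition A:
DovV is produced constitutively and is active.
Cellobiose is absent, so LomD is active.
Autoinducer-2 is absent, so BexQ is active.
With repressor LomD bound, *elnW* is not transcribed.
So ElnW is not produced.
Cu²⁺ is absent, so MorK is active.
With repressor MorK bound, *sovZ* is not transcribed.
→ *sovZ* is OFF in A.
Condition B:
DovV is produced constitutively and is active.
Cellobiose is absent, so LomD is active.
Autoinducer-2 is present, so BexQ is inactive.
With repressor LomD bound, *elnW* is not transcribed.
So ElnW is not produced.
Cu²⁺ is present, so MorK is inactive.
No repressor is bound and DovV is active, so *sovZ* is transcribed.
→ *sovZ* is ON in B.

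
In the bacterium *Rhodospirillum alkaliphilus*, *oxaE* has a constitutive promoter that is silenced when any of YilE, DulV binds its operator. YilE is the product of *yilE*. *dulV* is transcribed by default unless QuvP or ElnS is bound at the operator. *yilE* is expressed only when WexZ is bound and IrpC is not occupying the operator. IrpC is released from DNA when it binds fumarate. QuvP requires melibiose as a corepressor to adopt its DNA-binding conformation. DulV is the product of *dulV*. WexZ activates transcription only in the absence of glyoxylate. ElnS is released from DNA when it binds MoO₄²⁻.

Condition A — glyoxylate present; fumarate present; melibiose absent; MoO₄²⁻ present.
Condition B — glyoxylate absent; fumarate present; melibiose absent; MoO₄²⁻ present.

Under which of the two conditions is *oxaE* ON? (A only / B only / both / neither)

Condition A:
Glyoxylate is present, so WexZ is inactive.
Fumarate is present, so IrpC is inactive.
Required activator WexZ is absent, so *yilE* is not transcribed.
So YilE is not produced.
Melibiose is absent, so QuvP is inactive.
MoO₄²⁻ is present, so ElnS is inactive.
With no repressor bound, *dulV* is transcribed.
So DulV is produced and active.
With repressor DulV bound, *oxaE* is not transcribed.
→ *oxaE* is OFF in A.
Condition B:
Glyoxylate is absent, so WexZ is active.
Fumarate is present, so IrpC is inactive.
No repressor is bound and WexZ is active, so *yilE* is transcribed.
So YilE is produced and active.
Melibiose is absent, so QuvP is inactive.
MoO₄²⁻ is present, so ElnS is inactive.
With no repressor bound, *dulV* is transcribed.
So DulV is produced and active.
With repressor YilE bound, *oxaE* is not transcribed.
→ *oxaE* is OFF in B.

neither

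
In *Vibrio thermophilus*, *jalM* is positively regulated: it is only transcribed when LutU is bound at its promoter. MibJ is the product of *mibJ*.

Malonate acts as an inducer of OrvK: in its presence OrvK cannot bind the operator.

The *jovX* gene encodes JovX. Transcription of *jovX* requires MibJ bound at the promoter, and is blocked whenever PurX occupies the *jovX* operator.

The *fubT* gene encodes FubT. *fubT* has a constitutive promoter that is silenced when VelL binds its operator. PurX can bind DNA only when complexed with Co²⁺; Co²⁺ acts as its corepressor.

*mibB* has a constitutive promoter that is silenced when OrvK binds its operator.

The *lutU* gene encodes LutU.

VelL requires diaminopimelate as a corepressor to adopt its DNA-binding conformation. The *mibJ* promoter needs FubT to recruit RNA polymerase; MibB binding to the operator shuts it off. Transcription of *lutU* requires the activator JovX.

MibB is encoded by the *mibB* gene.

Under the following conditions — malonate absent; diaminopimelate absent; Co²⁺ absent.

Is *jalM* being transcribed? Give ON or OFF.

Malonate is absent, so OrvK is active.
With repressor OrvK bound, *mibB* is not transcribed.
So MibB is not produced.
Diaminopimelate is absent, so VelL is inactive.
With no repressor bound, *fubT* is transcribed.
So FubT is produced and active.
No repressor is bound and FubT is active, so *mibJ* is transcribed.
So MibJ is produced and active.
Co²⁺ is absent, so PurX is inactive.
No repressor is bound and MibJ is active, so *jovX* is transcribed.
So JovX is produced and active.
No repressor is bound and JovX is active, so *lutU* is transcribed.
So LutU is produced and active.
No repressor is bound and LutU is active, so *jalM* is transcribed.

ON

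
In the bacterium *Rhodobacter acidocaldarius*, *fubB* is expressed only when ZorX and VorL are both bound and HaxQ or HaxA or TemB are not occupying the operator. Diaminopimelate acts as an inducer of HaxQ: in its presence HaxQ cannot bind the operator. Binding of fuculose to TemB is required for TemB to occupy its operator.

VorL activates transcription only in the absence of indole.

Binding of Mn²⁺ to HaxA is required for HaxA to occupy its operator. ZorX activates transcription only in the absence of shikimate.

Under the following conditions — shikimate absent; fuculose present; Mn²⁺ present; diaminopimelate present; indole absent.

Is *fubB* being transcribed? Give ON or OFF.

OFF

Diaminopimelate is present, so HaxQ is inactive.
Mn²⁺ is present, so HaxA is active.
Shikimate is absent, so ZorX is active.
Indole is absent, so VorL is active.
Fuculose is present, so TemB is active.
With repressor HaxA bound, *fubB* is not transcribed.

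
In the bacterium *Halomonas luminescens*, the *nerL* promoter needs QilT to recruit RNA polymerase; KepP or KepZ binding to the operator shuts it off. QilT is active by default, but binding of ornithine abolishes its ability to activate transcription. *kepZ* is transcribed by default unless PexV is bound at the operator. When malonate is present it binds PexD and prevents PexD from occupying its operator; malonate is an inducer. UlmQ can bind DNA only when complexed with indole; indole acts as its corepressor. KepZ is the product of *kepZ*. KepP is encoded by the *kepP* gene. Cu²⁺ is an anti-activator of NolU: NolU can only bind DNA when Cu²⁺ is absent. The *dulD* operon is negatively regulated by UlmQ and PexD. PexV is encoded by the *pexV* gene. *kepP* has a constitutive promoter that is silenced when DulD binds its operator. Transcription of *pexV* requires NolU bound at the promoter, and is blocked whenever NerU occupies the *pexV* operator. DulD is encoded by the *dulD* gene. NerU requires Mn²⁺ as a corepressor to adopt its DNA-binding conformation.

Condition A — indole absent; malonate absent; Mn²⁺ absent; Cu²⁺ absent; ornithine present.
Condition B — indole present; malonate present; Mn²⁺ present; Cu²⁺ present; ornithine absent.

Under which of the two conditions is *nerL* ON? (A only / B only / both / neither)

Condition A:
Indole is absent, so UlmQ is inactive.
Malonate is absent, so PexD is active.
With repressor PexD bound, *dulD* is not transcribed.
So DulD is not produced.
With no repressor bound, *kepP* is transcribed.
So KepP is produced and active.
Mn²⁺ is absent, so NerU is inactive.
Cu²⁺ is absent, so NolU is active.
No repressor is bound and NolU is active, so *pexV* is transcribed.
So PexV is produced and active.
With repressor PexV bound, *kepZ* is not transcribed.
So KepZ is not produced.
Ornithine is present, so QilT is inactive.
With repressor KepP bound, *nerL* is not transcribed.
→ *nerL* is OFF in A.
Condition B:
Indole is present, so UlmQ is active.
Malonate is present, so PexD is inactive.
With repressor UlmQ bound, *dulD* is not transcribed.
So DulD is not produced.
With no repressor bound, *kepP* is transcribed.
So KepP is produced and active.
Mn²⁺ is present, so NerU is active.
Cu²⁺ is present, so NolU is inactive.
With repressor NerU bound, *pexV* is not transcribed.
So PexV is not produced.
With no repressor bound, *kepZ* is transcribed.
So KepZ is produced and active.
Ornithine is absent, so QilT is active.
With repressor KepP bound, *nerL* is not transcribed.
→ *nerL* is OFF in B.

neither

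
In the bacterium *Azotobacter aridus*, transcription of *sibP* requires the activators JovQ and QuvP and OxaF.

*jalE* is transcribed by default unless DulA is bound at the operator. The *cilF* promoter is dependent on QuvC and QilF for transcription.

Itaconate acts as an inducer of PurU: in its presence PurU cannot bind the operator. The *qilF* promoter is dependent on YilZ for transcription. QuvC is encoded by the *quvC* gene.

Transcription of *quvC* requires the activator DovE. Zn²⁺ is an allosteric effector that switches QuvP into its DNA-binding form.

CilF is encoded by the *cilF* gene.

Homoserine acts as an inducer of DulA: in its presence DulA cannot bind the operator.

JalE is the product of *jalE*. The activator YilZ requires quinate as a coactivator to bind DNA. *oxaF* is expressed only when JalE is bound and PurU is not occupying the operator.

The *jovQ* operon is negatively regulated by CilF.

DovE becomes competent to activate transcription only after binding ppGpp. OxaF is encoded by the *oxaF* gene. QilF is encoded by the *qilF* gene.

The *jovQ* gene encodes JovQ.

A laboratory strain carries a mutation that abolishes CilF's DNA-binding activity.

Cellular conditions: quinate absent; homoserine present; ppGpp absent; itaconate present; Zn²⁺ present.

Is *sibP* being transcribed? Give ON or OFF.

CilF is non-functional in this strain, so it has no effect.
With no repressor bound, *jovQ* is transcribed.
So JovQ is produced and active.
Zn²⁺ is present, so QuvP is active.
Itaconate is present, so PurU is inactive.
Homoserine is present, so DulA is inactive.
With no repressor bound, *jalE* is transcribed.
So JalE is produced and active.
No repressor is bound and JalE is active, so *oxaF* is transcribed.
So OxaF is produced and active.
No repressor is bound and JovQ and QuvP and OxaF are active, so *sibP* is transcribed.

ON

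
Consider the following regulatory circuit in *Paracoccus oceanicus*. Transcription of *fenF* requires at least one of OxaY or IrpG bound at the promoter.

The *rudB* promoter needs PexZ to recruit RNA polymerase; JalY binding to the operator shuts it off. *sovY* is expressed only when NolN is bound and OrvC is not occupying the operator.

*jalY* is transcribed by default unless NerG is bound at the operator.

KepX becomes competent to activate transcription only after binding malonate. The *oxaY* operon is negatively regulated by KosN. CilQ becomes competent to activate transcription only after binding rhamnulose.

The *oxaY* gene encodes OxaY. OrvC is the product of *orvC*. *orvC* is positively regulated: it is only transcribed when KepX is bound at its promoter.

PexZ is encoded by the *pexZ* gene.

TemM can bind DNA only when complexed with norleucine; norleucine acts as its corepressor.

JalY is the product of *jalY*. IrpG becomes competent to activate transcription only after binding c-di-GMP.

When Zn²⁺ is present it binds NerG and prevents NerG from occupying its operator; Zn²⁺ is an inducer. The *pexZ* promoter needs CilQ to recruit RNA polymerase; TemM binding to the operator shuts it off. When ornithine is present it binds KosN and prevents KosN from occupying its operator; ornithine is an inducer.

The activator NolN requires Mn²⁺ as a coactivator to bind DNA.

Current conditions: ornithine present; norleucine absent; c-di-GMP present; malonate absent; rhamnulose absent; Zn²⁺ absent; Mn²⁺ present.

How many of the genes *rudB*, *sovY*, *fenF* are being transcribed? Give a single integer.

2

Rhamnulose is absent, so CilQ is inactive.
Norleucine is absent, so TemM is inactive.
Required activator CilQ is absent, so *pexZ* is not transcribed.
So PexZ is not produced.
Zn²⁺ is absent, so NerG is active.
With repressor NerG bound, *jalY* is not transcribed.
So JalY is not produced.
Required activator PexZ is absent, so *rudB* is not transcribed.
→ *rudB* is OFF.
Mn²⁺ is present, so NolN is active.
Malonate is absent, so KepX is inactive.
Required activator KepX is absent, so *orvC* is not transcribed.
So OrvC is not produced.
No repressor is bound and NolN is active, so *sovY* is transcribed.
→ *sovY* is ON.
Ornithine is present, so KosN is inactive.
With no repressor bound, *oxaY* is transcribed.
So OxaY is produced and active.
c-di-GMP is present, so IrpG is active.
Activator OxaY is present, so *fenF* is transcribed.
→ *fenF* is ON.
2 of the 3 genes are transcribed.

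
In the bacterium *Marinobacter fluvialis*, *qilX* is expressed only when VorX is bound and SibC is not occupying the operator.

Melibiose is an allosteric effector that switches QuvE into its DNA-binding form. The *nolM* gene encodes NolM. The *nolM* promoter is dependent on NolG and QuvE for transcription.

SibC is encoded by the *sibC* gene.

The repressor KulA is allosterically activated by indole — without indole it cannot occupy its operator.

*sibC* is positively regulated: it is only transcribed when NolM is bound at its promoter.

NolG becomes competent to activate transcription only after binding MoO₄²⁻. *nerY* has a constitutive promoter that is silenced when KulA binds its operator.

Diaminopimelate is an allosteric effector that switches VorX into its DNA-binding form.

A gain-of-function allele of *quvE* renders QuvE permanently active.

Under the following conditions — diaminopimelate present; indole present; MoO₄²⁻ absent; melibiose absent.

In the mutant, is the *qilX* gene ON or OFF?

Diaminopimelate is present, so VorX is active.
MoO₄²⁻ is absent, so NolG is inactive.
QuvE is constitutively active in this strain.
Required activator NolG is absent, so *nolM* is not transcribed.
So NolM is not produced.
Required activator NolM is absent, so *sibC* is not transcribed.
So SibC is not produced.
No repressor is bound and VorX is active, so *qilX* is transcribed.

ON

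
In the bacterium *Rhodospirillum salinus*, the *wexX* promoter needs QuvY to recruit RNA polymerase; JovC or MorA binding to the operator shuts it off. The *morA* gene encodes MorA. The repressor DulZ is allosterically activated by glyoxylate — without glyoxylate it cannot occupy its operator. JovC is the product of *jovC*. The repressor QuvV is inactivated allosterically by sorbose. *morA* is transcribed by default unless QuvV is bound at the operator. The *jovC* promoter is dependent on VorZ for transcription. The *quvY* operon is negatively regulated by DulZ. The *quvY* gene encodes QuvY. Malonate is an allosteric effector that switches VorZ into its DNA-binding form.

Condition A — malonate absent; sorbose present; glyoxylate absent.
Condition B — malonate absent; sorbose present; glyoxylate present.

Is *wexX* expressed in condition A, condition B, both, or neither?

Condition A:
Malonate is absent, so VorZ is inactive.
Required activator VorZ is absent, so *jovC* is not transcribed.
So JovC is not produced.
Sorbose is present, so QuvV is inactive.
With no repressor bound, *morA* is transcribed.
So MorA is produced and active.
Glyoxylate is absent, so DulZ is inactive.
With no repressor bound, *quvY* is transcribed.
So QuvY is produced and active.
With repressor MorA bound, *wexX* is not transcribed.
→ *wexX* is OFF in A.
Condition B:
Malonate is absent, so VorZ is inactive.
Required activator VorZ is absent, so *jovC* is not transcribed.
So JovC is not produced.
Sorbose is present, so QuvV is inactive.
With no repressor bound, *morA* is transcribed.
So MorA is produced and active.
Glyoxylate is present, so DulZ is active.
With repressor DulZ bound, *quvY* is not transcribed.
So QuvY is not produced.
With repressor MorA bound, *wexX* is not transcribed.
→ *wexX* is OFF in B.

neither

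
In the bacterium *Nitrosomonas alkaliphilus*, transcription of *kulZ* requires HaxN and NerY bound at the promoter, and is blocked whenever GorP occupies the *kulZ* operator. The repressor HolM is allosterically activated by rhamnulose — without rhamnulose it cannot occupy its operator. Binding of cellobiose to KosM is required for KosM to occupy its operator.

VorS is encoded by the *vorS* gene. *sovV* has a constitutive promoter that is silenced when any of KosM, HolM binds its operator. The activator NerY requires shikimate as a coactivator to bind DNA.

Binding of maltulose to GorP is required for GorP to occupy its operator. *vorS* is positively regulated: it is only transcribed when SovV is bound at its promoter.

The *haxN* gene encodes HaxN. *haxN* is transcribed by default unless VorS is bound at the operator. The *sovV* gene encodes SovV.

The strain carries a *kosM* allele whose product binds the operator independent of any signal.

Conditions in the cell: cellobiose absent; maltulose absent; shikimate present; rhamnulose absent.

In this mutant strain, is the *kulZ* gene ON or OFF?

KosM is constitutively active in this strain.
Rhamnulose is absent, so HolM is inactive.
With repressor KosM bound, *sovV* is not transcribed.
So SovV is not produced.
Required activator SovV is absent, so *vorS* is not transcribed.
So VorS is not produced.
With no repressor bound, *haxN* is transcribed.
So HaxN is produced and active.
Maltulose is absent, so GorP is inactive.
Shikimate is present, so NerY is active.
No repressor is bound and HaxN and NerY are active, so *kulZ* is transcribed.

ON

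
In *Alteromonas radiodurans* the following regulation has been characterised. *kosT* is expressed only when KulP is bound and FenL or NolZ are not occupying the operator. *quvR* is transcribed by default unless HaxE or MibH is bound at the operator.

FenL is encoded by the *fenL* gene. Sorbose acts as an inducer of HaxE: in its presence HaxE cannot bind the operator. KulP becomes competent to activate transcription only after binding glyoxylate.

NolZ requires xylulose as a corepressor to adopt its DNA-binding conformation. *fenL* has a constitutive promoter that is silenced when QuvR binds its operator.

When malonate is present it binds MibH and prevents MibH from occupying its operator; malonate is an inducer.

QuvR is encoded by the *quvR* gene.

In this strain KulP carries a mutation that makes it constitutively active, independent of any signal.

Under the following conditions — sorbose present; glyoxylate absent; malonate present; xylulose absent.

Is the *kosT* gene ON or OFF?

Sorbose is present, so HaxE is inactive.
Malonate is present, so MibH is inactive.
With no repressor bound, *quvR* is transcribed.
So QuvR is produced and active.
With repressor QuvR bound, *fenL* is not transcribed.
So FenL is not produced.
KulP is constitutively active in this strain.
Xylulose is absent, so NolZ is inactive.
No repressor is bound and KulP is active, so *kosT* is transcribed.

ON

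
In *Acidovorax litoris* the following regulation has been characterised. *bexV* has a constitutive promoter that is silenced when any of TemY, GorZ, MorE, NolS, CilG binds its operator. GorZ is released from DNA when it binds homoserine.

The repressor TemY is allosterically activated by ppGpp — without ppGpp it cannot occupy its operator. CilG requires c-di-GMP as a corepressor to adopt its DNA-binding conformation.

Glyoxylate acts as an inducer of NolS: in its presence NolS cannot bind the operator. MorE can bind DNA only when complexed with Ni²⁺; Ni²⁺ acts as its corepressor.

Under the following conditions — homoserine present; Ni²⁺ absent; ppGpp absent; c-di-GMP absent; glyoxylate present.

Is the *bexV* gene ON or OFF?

ppGpp is absent, so TemY is inactive.
Homoserine is present, so GorZ is inactive.
Ni²⁺ is absent, so MorE is inactive.
Glyoxylate is present, so NolS is inactive.
c-di-GMP is absent, so CilG is inactive.
With no repressor bound, *bexV* is transcribed.

ON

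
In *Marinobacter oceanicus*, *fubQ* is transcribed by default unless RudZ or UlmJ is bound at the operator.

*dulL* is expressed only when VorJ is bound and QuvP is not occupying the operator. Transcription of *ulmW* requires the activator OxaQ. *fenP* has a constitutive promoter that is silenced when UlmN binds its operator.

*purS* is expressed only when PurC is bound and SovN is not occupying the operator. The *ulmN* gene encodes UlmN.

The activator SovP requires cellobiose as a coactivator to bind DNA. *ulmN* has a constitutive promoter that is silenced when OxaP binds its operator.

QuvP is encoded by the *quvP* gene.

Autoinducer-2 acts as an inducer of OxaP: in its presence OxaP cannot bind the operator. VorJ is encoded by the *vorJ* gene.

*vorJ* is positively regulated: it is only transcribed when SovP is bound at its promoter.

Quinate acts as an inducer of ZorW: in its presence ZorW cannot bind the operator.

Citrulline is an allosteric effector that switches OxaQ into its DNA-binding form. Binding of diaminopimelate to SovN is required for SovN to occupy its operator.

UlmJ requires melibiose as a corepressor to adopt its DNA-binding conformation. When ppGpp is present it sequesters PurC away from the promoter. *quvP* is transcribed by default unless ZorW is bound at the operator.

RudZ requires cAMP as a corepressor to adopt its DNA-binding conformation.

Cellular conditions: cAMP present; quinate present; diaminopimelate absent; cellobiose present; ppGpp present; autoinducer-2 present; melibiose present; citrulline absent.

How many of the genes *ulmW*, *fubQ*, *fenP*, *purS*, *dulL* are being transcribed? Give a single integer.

Citrulline is absent, so OxaQ is inactive.
Required activator OxaQ is absent, so *ulmW* is not transcribed.
→ *ulmW* is OFF.
cAMP is present, so RudZ is active.
Melibiose is present, so UlmJ is active.
With repressor RudZ bound, *fubQ* is not transcribed.
→ *fubQ* is OFF.
Autoinducer-2 is present, so OxaP is inactive.
With no repressor bound, *ulmN* is transcribed.
So UlmN is produced and active.
With repressor UlmN bound, *fenP* is not transcribed.
→ *fenP* is OFF.
ppGpp is present, so PurC is inactive.
Diaminopimelate is absent, so SovN is inactive.
Required activator PurC is absent, so *purS* is not transcribed.
→ *purS* is OFF.
Quinate is present, so ZorW is inactive.
With no repressor bound, *quvP* is transcribed.
So QuvP is produced and active.
Cellobiose is present, so SovP is active.
No repressor is bound and SovP is active, so *vorJ* is transcribed.
So VorJ is produced and active.
With repressor QuvP bound, *dulL* is not transcribed.
→ *dulL* is OFF.
0 of the 5 genes are transcribed.

0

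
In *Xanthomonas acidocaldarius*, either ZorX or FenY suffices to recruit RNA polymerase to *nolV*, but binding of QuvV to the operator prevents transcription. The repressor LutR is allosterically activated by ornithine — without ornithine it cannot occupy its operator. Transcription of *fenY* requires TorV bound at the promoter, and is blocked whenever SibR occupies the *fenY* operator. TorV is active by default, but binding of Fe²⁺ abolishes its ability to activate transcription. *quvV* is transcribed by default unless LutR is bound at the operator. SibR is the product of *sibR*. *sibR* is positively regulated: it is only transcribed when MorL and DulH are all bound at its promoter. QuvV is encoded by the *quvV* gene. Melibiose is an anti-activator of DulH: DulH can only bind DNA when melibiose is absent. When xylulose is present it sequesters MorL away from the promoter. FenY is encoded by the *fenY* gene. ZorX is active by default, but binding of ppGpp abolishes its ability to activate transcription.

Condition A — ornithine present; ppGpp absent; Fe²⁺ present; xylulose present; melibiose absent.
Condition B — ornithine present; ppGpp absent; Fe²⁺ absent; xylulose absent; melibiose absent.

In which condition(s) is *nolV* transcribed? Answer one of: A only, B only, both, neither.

Condition A:
Ornithine is present, so LutR is active.
With repressor LutR bound, *quvV* is not transcribed.
So QuvV is not produced.
ppGpp is absent, so ZorX is active.
Fe²⁺ is present, so TorV is inactive.
Xylulose is present, so MorL is inactive.
Melibiose is absent, so DulH is active.
Required activator MorL is absent, so *sibR* is not transcribed.
So SibR is not produced.
Required activator TorV is absent, so *fenY* is not transcribed.
So FenY is not produced.
Activator ZorX is present, so *nolV* is transcribed.
→ *nolV* is ON in A.
Condition B:
Ornithine is present, so LutR is active.
With repressor LutR bound, *quvV* is not transcribed.
So QuvV is not produced.
ppGpp is absent, so ZorX is active.
Fe²⁺ is absent, so TorV is active.
Xylulose is absent, so MorL is active.
Melibiose is absent, so DulH is active.
No repressor is bound and MorL and DulH are active, so *sibR* is transcribed.
So SibR is produced and active.
With repressor SibR bound, *fenY* is not transcribed.
So FenY is not produced.
Activator ZorX is present, so *nolV* is transcribed.
→ *nolV* is ON in B.

both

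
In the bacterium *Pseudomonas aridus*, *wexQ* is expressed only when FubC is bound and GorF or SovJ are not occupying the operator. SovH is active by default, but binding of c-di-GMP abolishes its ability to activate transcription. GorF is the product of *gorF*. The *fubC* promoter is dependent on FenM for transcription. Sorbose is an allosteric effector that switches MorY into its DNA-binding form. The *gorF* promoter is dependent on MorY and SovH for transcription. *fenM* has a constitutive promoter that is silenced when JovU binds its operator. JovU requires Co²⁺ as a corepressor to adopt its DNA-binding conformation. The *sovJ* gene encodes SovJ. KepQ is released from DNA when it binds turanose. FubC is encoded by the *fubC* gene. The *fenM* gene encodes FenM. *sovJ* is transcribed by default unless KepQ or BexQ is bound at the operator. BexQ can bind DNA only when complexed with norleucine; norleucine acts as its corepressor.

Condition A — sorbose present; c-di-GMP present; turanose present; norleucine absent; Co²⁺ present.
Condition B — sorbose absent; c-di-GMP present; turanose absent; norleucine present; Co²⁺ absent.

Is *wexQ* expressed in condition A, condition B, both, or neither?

Condition A:
Sorbose is present, so MorY is active.
c-di-GMP is present, so SovH is inactive.
Required activator SovH is absent, so *gorF* is not transcribed.
So GorF is not produced.
Turanose is present, so KepQ is inactive.
Norleucine is absent, so BexQ is inactive.
With no repressor bound, *sovJ* is transcribed.
So SovJ is produced and active.
Co²⁺ is present, so JovU is active.
With repressor JovU bound, *fenM* is not transcribed.
So FenM is not produced.
Required activator FenM is absent, so *fubC* is not transcribed.
So FubC is not produced.
With repressor SovJ bound, *wexQ* is not transcribed.
→ *wexQ* is OFF in A.
Condition B:
Sorbose is absent, so MorY is inactive.
c-di-GMP is present, so SovH is inactive.
Required activator MorY is absent, so *gorF* is not transcribed.
So GorF is not produced.
Turanose is absent, so KepQ is active.
Norleucine is present, so BexQ is active.
With repressor KepQ bound, *sovJ* is not transcribed.
So SovJ is not produced.
Co²⁺ is absent, so JovU is inactive.
With no repressor bound, *fenM* is transcribed.
So FenM is produced and active.
No repressor is bound and FenM is active, so *fubC* is transcribed.
So FubC is produced and active.
No repressor is bound and FubC is active, so *wexQ* is transcribed.
→ *wexQ* is ON in B.

B only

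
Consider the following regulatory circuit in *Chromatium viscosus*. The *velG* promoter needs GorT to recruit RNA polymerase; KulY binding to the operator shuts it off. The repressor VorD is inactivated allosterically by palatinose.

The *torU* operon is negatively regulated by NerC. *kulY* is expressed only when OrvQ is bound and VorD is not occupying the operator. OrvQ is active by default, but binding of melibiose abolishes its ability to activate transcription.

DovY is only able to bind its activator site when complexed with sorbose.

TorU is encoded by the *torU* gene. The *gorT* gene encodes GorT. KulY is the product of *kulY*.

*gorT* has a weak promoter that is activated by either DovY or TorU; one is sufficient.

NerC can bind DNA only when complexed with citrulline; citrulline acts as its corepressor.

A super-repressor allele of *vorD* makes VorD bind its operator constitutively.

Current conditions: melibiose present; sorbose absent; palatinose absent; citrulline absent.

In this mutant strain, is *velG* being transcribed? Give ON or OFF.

Melibiose is present, so OrvQ is inactive.
VorD is constitutively active in this strain.
With repressor VorD bound, *kulY* is not transcribed.
So KulY is not produced.
Sorbose is absent, so DovY is inactive.
Citrulline is absent, so NerC is inactive.
With no repressor bound, *torU* is transcribed.
So TorU is produced and active.
Activator TorU is present, so *gorT* is transcribed.
So GorT is produced and active.
No repressor is bound and GorT is active, so *velG* is transcribed.

ON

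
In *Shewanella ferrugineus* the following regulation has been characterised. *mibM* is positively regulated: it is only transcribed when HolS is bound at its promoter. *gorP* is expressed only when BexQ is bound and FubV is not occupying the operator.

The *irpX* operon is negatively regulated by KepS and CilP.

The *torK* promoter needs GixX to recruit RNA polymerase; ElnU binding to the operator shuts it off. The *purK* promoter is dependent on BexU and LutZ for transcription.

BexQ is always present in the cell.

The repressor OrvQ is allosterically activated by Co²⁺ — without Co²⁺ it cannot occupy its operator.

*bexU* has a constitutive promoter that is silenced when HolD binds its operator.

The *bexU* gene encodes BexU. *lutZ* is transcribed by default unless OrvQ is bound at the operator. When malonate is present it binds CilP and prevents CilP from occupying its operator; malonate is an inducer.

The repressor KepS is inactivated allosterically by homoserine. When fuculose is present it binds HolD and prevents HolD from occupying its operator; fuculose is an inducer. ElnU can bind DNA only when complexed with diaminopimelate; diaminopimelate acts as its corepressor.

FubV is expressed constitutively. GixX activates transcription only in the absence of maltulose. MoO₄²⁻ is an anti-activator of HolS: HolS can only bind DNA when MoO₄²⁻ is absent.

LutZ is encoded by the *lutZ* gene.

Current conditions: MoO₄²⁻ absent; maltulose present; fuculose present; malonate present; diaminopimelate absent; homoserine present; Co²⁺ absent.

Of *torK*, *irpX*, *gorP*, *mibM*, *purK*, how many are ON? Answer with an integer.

Maltulose is present, so GixX is inactive.
Diaminopimelate is absent, so ElnU is inactive.
Required activator GixX is absent, so *torK* is not transcribed.
→ *torK* is OFF.
Homoserine is present, so KepS is inactive.
Malonate is present, so CilP is inactive.
With no repressor bound, *irpX* is transcribed.
→ *irpX* is ON.
FubV is produced constitutively and is active.
BexQ is produced constitutively and is active.
With repressor FubV bound, *gorP* is not transcribed.
→ *gorP* is OFF.
MoO₄²⁻ is absent, so HolS is active.
No repressor is bound and HolS is active, so *mibM* is transcribed.
→ *mibM* is ON.
Fuculose is present, so HolD is inactive.
With no repressor bound, *bexU* is transcribed.
So BexU is produced and active.
Co²⁺ is absent, so OrvQ is inactive.
With no repressor bound, *lutZ* is transcribed.
So LutZ is produced and active.
No repressor is bound and BexU and LutZ are active, so *purK* is transcribed.
→ *purK* is ON.
3 of the 5 genes are transcribed.

3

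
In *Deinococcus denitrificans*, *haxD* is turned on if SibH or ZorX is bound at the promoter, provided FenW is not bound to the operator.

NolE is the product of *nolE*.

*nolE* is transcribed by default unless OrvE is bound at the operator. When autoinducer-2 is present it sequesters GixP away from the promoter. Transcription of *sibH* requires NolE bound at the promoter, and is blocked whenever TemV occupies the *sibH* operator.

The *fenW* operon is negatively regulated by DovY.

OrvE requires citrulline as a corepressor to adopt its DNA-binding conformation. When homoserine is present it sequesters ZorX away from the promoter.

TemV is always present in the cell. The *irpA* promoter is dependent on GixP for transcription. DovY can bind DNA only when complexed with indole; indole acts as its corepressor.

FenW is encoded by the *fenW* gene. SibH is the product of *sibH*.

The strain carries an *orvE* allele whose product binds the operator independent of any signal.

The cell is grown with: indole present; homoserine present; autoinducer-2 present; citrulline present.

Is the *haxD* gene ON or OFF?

Indole is present, so DovY is active.
With repressor DovY bound, *fenW* is not transcribed.
So FenW is not produced.
TemV is produced constitutively and is active.
OrvE is constitutively active in this strain.
With repressor OrvE bound, *nolE* is not transcribed.
So NolE is not produced.
With repressor TemV bound, *sibH* is not transcribed.
So SibH is not produced.
Homoserine is present, so ZorX is inactive.
No activator is available at the *haxD* promoter, so *haxD* is not transcribed.

OFF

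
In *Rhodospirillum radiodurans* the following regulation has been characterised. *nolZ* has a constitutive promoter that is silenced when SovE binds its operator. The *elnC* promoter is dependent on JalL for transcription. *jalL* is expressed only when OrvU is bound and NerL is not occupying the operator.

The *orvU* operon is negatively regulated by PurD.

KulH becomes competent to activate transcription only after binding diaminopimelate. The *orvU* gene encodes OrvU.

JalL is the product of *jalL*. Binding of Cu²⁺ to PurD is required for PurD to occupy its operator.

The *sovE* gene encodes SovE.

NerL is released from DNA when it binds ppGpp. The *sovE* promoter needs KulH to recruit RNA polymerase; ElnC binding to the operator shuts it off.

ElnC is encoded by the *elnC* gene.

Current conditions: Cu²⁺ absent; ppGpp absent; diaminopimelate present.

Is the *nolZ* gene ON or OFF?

Cu²⁺ is absent, so PurD is inactive.
With no repressor bound, *orvU* is transcribed.
So OrvU is produced and active.
ppGpp is absent, so NerL is active.
With repressor NerL bound, *jalL* is not transcribed.
So JalL is not produced.
Required activator JalL is absent, so *elnC* is not transcribed.
So ElnC is not produced.
Diaminopimelate is present, so KulH is active.
No repressor is bound and KulH is active, so *sovE* is transcribed.
So SovE is produced and active.
With repressor SovE bound, *nolZ* is not transcribed.

OFF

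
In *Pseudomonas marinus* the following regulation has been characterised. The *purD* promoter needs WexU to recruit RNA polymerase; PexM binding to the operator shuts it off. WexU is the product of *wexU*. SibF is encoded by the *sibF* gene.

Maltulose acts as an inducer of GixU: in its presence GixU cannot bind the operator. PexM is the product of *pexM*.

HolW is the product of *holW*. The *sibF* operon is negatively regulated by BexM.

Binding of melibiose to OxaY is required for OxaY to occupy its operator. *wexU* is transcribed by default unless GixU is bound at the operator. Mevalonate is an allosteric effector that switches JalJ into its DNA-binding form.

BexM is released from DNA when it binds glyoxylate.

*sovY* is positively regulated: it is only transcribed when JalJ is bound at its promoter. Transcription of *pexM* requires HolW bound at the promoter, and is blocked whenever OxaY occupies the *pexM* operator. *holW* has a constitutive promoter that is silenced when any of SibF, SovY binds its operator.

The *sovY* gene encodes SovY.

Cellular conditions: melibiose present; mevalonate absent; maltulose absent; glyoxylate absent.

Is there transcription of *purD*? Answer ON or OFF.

Maltulose is absent, so GixU is active.
With repressor GixU bound, *wexU* is not transcribed.
So WexU is not produced.
Melibiose is present, so OxaY is active.
Glyoxylate is absent, so BexM is active.
With repressor BexM bound, *sibF* is not transcribed.
So SibF is not produced.
Mevalonate is absent, so JalJ is inactive.
Required activator JalJ is absent, so *sovY* is not transcribed.
So SovY is not produced.
With no repressor bound, *holW* is transcribed.
So HolW is produced and active.
With repressor OxaY bound, *pexM* is not transcribed.
So PexM is not produced.
Required activator WexU is absent, so *purD* is not transcribed.

OFF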